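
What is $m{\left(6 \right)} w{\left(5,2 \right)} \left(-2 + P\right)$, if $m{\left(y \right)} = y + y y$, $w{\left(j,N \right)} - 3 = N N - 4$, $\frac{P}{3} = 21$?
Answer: $7686$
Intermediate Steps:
$P = 63$ ($P = 3 \cdot 21 = 63$)
$w{\left(j,N \right)} = -1 + N^{2}$ ($w{\left(j,N \right)} = 3 + \left(N N - 4\right) = 3 + \left(N^{2} - 4\right) = 3 + \left(-4 + N^{2}\right) = -1 + N^{2}$)
$m{\left(y \right)} = y + y^{2}$
$m{\left(6 \right)} w{\left(5,2 \right)} \left(-2 + P\right) = 6 \left(1 + 6\right) \left(-1 + 2^{2}\right) \left(-2 + 63\right) = 6 \cdot 7 \left(-1 + 4\right) 61 = 42 \cdot 3 \cdot 61 = 126 \cdot 61 = 7686$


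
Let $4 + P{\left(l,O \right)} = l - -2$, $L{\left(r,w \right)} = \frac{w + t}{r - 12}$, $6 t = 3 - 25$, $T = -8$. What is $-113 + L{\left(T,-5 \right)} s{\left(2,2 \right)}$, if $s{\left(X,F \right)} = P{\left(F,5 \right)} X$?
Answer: $-113$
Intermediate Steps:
$t = - \frac{11}{3}$ ($t = \frac{3 - 25}{6} = \frac{1}{6} \left(-22\right) = - \frac{11}{3} \approx -3.6667$)
$L{\left(r,w \right)} = \frac{- \frac{11}{3} + w}{-12 + r}$ ($L{\left(r,w \right)} = \frac{w - \frac{11}{3}}{r - 12} = \frac{- \frac{11}{3} + w}{-12 + r}$)
$P{\left(l,O \right)} = -2 + l$ ($P{\left(l,O \right)} = -4 + \left(l - -2\right) = -4 + \left(l + 2\right) = -4 + \left(2 + l\right) = -2 + l$)
$s{\left(X,F \right)} = X \left(-2 + F\right)$ ($s{\left(X,F \right)} = \left(-2 + F\right) X = X \left(-2 + F\right)$)
$-113 + L{\left(T,-5 \right)} s{\left(2,2 \right)} = -113 + \frac{- \frac{11}{3} - 5}{-12 - 8} \cdot 2 \left(-2 + 2\right) = -113 + \frac{1}{-20} \left(- \frac{26}{3}\right) 2 \cdot 0 = -113 + \left(- \frac{1}{20}\right) \left(- \frac{26}{3}\right) 0 = -113 + \frac{13}{30} \cdot 0 = -113 + 0 = -113$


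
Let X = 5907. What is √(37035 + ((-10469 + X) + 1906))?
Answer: √34379 ≈ 185.42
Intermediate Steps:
√(37035 + ((-10469 + X) + 1906)) = √(37035 + ((-10469 + 5907) + 1906)) = √(37035 + (-4562 + 1906)) = √(37035 - 2656) = √34379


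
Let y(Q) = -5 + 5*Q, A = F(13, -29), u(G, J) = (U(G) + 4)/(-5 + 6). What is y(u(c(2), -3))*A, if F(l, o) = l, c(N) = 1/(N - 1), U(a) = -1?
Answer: 130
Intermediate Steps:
c(N) = 1/(-1 + N)
u(G, J) = 3 (u(G, J) = (-1 + 4)/(-5 + 6) = 3/1 = 3*1 = 3)
A = 13
y(u(c(2), -3))*A = (-5 + 5*3)*13 = (-5 + 15)*13 = 10*13 = 130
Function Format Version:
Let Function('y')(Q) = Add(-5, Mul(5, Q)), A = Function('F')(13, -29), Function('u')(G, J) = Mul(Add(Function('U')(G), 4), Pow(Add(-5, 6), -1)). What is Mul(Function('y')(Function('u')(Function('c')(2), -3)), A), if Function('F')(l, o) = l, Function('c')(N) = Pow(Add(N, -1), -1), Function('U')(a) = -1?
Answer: 130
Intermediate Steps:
Function('c')(N) = Pow(Add(-1, N), -1)
Function('u')(G, J) = 3 (Function('u')(G, J) = Mul(Add(-1, 4), Pow(Add(-5, 6), -1)) = Mul(3, Pow(1, -1)) = Mul(3, 1) = 3)
A = 13
Mul(Function('y')(Function('u')(Function('c')(2), -3)), A) = Mul(Add(-5, Mul(5, 3)), 13) = Mul(Add(-5, 15), 13) = Mul(10, 13) = 130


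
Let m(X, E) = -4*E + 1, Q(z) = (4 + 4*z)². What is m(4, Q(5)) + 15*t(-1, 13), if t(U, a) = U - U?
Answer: -2303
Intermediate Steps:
m(X, E) = 1 - 4*E
t(U, a) = 0
m(4, Q(5)) + 15*t(-1, 13) = (1 - 64*(1 + 5)²) + 15*0 = (1 - 64*6²) + 0 = (1 - 64*36) + 0 = (1 - 4*576) + 0 = (1 - 2304) + 0 = -2303 + 0 = -2303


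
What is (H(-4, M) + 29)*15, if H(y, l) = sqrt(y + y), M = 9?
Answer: 435 + 30*I*sqrt(2) ≈ 435.0 + 42.426*I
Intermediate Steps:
H(y, l) = sqrt(2)*sqrt(y) (H(y, l) = sqrt(2*y) = sqrt(2)*sqrt(y))
(H(-4, M) + 29)*15 = (sqrt(2)*sqrt(-4) + 29)*15 = (sqrt(2)*(2*I) + 29)*15 = (2*I*sqrt(2) + 29)*15 = (29 + 2*I*sqrt(2))*15 = 435 + 30*I*sqrt(2)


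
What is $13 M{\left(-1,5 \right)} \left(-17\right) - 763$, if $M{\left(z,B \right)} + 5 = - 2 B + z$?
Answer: $2773$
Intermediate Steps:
$M{\left(z,B \right)} = -5 + z - 2 B$ ($M{\left(z,B \right)} = -5 - \left(- z + 2 B\right) = -5 + z - 2 B$)
$13 M{\left(-1,5 \right)} \left(-17\right) - 763 = 13 \left(-5 - 1 - 10\right) \left(-17\right) - 763 = 13 \left(-16\right) \left(-17\right) - 763 = \left(-208\right) \left(-17\right) - 763 = 3536 - 763 = 2773$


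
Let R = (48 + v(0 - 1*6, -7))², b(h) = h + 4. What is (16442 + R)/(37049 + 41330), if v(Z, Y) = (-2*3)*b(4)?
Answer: 16442/78379 ≈ 0.20978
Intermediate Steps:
b(h) = 4 + h
v(Z, Y) = -48 (v(Z, Y) = (-2*3)*(4 + 4) = -6*8 = -48)
R = 0 (R = (48 - 48)² = 0² = 0)
(16442 + R)/(37049 + 41330) = (16442 + 0)/(37049 + 41330) = 16442/78379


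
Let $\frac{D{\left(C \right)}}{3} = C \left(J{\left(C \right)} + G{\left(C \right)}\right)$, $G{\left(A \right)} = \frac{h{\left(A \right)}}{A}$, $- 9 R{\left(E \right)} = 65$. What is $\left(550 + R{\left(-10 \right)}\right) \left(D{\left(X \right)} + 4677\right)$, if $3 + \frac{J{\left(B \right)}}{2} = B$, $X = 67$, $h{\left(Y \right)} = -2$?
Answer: $\frac{49499705}{3} \approx 1.65 \cdot 10^{7}$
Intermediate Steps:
$R{\left(E \right)} = - \frac{65}{9}$ ($R{\left(E \right)} = \left(- \frac{1}{9}\right) 65 = - \frac{65}{9}$)
$G{\left(A \right)} = - \frac{2}{A}$
$J{\left(B \right)} = -6 + 2 B$
$D{\left(C \right)} = 3 C \left(-6 - \frac{2}{C} + 2 C\right)$ ($D{\left(C \right)} = 3 C \left(\left(-6 + 2 C\right) - \frac{2}{C}\right) = 3 C \left(-6 - \frac{2}{C} + 2 C\right)$)
$\left(550 + R{\left(-10 \right)}\right) \left(D{\left(X \right)} + 4677\right) = \left(550 - \frac{65}{9}\right) \left(\left(-6 + 6 \cdot 67 \left(-3 + 67\right)\right) + 4677\right) = \frac{4885 \left(\left(-6 + 6 \cdot 67 \cdot 64\right) + 4677\right)}{9} = \frac{4885 \left(\left(-6 + 25728\right) + 4677\right)}{9} = \frac{4885 \left(25722 + 4677\right)}{9} = \frac{4885}{9} \cdot 30399 = \frac{49499705}{3}$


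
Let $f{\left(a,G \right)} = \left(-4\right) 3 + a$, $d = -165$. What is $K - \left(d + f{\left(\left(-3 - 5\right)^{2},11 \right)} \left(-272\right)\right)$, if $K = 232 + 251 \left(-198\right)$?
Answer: $-35157$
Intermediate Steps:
$K = -49466$ ($K = 232 - 49698 = -49466$)
$f{\left(a,G \right)} = -12 + a$
$K - \left(d + f{\left(\left(-3 - 5\right)^{2},11 \right)} \left(-272\right)\right) = -49466 - \left(-165 + \left(-12 + \left(-3 - 5\right)^{2}\right) \left(-272\right)\right) = -49466 - \left(-165 + \left(-12 + \left(-8\right)^{2}\right) \left(-272\right)\right) = -49466 - \left(-165 + \left(-12 + 64\right) \left(-272\right)\right) = -49466 - \left(-165 + 52 \left(-272\right)\right) = -49466 - \left(-165 - 14144\right) = -49466 - -14309 = -49466 + 14309 = -35157$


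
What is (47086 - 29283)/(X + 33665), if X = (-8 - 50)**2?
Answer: 17803/37029 ≈ 0.48079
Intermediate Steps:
X = 3364 (X = (-58)**2 = 3364)
(47086 - 29283)/(X + 33665) = (47086 - 29283)/(3364 + 33665) = 17803/37029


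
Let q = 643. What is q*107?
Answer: 68801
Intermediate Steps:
q*107 = 643*107 = 68801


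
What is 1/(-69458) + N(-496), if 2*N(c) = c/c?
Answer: 17364/34729 ≈ 0.49999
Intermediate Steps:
N(c) = ½ (N(c) = (c/c)/2 = (½)*1 = ½)
1/(-69458) + N(-496) = 1/(-69458) + ½ = -1/69458 + ½ = 17364/34729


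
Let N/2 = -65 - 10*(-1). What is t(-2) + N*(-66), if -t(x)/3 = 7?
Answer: 7239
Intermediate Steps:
t(x) = -21 (t(x) = -3*7 = -21)
N = -110 (N = 2*(-65 - 10*(-1)) = 2*(-65 + 10) = 2*(-55) = -110)
t(-2) + N*(-66) = -21 - 110*(-66) = -21 + 7260 = 7239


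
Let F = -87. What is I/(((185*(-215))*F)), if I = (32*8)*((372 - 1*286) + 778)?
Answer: 73728/1153475 ≈ 0.063918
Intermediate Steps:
I = 221184 (I = 256*((372 - 286) + 778) = 256*(86 + 778) = 256*864 = 221184)
I/(((185*(-215))*F)) = 221184/(((185*(-215))*(-87))) = 221184/((-39775*(-87))) = 221184/3460425 = 221184*(1/3460425) = 73728/1153475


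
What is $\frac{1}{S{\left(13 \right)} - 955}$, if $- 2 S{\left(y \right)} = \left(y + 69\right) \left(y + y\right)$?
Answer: $- \frac{1}{2021} \approx -0.0004948$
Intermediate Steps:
$S{\left(y \right)} = - y \left(69 + y\right)$ ($S{\left(y \right)} = - \frac{\left(y + 69\right) \left(y + y\right)}{2} = - \frac{\left(69 + y\right) 2 y}{2} = - \frac{2 y \left(69 + y\right)}{2} = - y \left(69 + y\right)$)
$\frac{1}{S{\left(13 \right)} - 955} = \frac{1}{\left(-1\right) 13 \left(69 + 13\right) - 955} = \frac{1}{\left(-1\right) 13 \cdot 82 - 955} = \frac{1}{-1066 - 955} = \frac{1}{-2021} = - \frac{1}{2021}$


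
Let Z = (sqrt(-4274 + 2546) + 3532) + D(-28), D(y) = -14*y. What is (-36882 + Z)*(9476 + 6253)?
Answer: -518396382 + 377496*I*sqrt(3) ≈ -5.184e+8 + 6.5384e+5*I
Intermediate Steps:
Z = 3924 + 24*I*sqrt(3) (Z = (sqrt(-4274 + 2546) + 3532) - 14*(-28) = (sqrt(-1728) + 3532) + 392 = (24*I*sqrt(3) + 3532) + 392 = (3532 + 24*I*sqrt(3)) + 392 = 3924 + 24*I*sqrt(3) ≈ 3924.0 + 41.569*I)
(-36882 + Z)*(9476 + 6253) = (-36882 + (3924 + 24*I*sqrt(3)))*(9476 + 6253) = (-32958 + 24*I*sqrt(3))*15729 = -518396382 + 377496*I*sqrt(3)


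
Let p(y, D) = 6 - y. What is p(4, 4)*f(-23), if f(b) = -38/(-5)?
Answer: 76/5 ≈ 15.200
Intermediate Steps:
f(b) = 38/5 (f(b) = -38*(-⅕) = 38/5)
p(4, 4)*f(-23) = (6 - 1*4)*(38/5) = (6 - 4)*(38/5) = 2*(38/5) = 76/5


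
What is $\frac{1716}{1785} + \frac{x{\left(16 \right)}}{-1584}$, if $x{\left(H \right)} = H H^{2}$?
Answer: $- \frac{95692}{58905} \approx -1.6245$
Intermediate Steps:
$x{\left(H \right)} = H^{3}$
$\frac{1716}{1785} + \frac{x{\left(16 \right)}}{-1584} = \frac{1716}{1785} + \frac{16^{3}}{-1584} = 1716 \cdot \frac{1}{1785} + 4096 \left(- \frac{1}{1584}\right) = \frac{572}{595} - \frac{256}{99} = - \frac{95692}{58905}$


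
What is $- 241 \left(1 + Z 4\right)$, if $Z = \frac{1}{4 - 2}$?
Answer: $-723$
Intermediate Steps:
$Z = \frac{1}{2} \approx 0.5$
$- 241 \left(1 + Z 4\right) = - 241 \left(1 + \frac{1}{2} \cdot 4\right) = - 241 \left(1 + 2\right) = \left(-241\right) 3 = -723$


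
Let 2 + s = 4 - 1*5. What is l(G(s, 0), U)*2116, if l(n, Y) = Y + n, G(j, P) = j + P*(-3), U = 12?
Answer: 19044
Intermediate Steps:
s = -3 (s = -2 + (4 - 1*5) = -2 + (4 - 5) = -2 - 1 = -3)
G(j, P) = j - 3*P
l(G(s, 0), U)*2116 = (12 + (-3 - 3*0))*2116 = (12 + (-3 + 0))*2116 = (12 - 3)*2116 = 9*2116 = 19044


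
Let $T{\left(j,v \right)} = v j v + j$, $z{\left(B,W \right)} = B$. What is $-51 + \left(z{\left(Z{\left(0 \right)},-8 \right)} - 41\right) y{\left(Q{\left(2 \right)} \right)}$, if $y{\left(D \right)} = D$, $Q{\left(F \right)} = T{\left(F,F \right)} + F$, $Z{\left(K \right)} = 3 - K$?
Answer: $-507$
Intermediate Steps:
$T{\left(j,v \right)} = j + j v^{2}$ ($T{\left(j,v \right)} = j v v + j = j v^{2} + j = j + j v^{2}$)
$Q{\left(F \right)} = F + F \left(1 + F^{2}\right)$ ($Q{\left(F \right)} = F \left(1 + F^{2}\right) + F = F + F \left(1 + F^{2}\right)$)
$-51 + \left(z{\left(Z{\left(0 \right)},-8 \right)} - 41\right) y{\left(Q{\left(2 \right)} \right)} = -51 + \left(\left(3 - 0\right) - 41\right) 2 \left(2 + 2^{2}\right) = -51 + \left(\left(3 + 0\right) - 41\right) 2 \left(2 + 4\right) = -51 + \left(3 - 41\right) 2 \cdot 6 = -51 - 456 = -507$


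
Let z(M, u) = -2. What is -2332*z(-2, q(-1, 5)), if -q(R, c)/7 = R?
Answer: 4664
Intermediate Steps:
q(R, c) = -7*R
-2332*z(-2, q(-1, 5)) = -2332*(-2) = 4664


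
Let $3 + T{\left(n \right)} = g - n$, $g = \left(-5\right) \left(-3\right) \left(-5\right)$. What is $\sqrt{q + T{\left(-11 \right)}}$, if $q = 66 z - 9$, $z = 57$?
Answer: $\sqrt{3686} \approx 60.712$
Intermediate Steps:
$g = -75$ ($g = 15 \left(-5\right) = -75$)
$T{\left(n \right)} = -78 - n$ ($T{\left(n \right)} = -3 - \left(75 + n\right) = -78 - n$)
$q = 3753$ ($q = 66 \cdot 57 - 9 = 3762 - 9 = 3753$)
$\sqrt{q + T{\left(-11 \right)}} = \sqrt{3753 - 67} = \sqrt{3686}$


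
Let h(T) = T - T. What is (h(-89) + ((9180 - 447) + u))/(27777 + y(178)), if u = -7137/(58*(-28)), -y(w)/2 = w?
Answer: 14189529/44531704 ≈ 0.31864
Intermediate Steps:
y(w) = -2*w
u = 7137/1624 (u = -7137/(-1624) = -7137*(-1/1624) = 7137/1624 ≈ 4.3947)
h(T) = 0
(h(-89) + ((9180 - 447) + u))/(27777 + y(178)) = (0 + ((9180 - 447) + 7137/1624))/(27777 - 2*178) = (0 + (8733 + 7137/1624))/(27777 - 356) = (0 + 14189529/1624)/27421 = (14189529/1624)*(1/27421) = 14189529/44531704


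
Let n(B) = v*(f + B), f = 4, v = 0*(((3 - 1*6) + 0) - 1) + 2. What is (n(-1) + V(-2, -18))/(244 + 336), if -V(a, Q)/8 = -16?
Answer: 67/290 ≈ 0.23103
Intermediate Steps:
v = 2 (v = 0*(((3 - 6) + 0) - 1) + 2 = 0*((-3 + 0) - 1) + 2 = 0*(-3 - 1) + 2 = 0*(-4) + 2 = 0 + 2 = 2)
V(a, Q) = 128 (V(a, Q) = -8*(-16) = 128)
n(B) = 8 + 2*B (n(B) = 2*(4 + B) = 8 + 2*B)
(n(-1) + V(-2, -18))/(244 + 336) = ((8 + 2*(-1)) + 128)/(244 + 336) = ((8 - 2) + 128)/580 = (6 + 128)*(1/580) = 134*(1/580) = 67/290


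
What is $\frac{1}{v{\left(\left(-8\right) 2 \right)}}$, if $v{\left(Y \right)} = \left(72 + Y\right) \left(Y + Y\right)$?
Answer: $- \frac{1}{1792} \approx -0.00055804$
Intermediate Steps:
$v{\left(Y \right)} = 2 Y \left(72 + Y\right)$ ($v{\left(Y \right)} = \left(72 + Y\right) 2 Y = 2 Y \left(72 + Y\right)$)
$\frac{1}{v{\left(\left(-8\right) 2 \right)}} = \frac{1}{2 \left(\left(-8\right) 2\right) \left(72 - 16\right)} = \frac{1}{2 \left(-16\right) \left(72 - 16\right)} = \frac{1}{2 \left(-16\right) 56} = \frac{1}{-1792} = - \frac{1}{1792}$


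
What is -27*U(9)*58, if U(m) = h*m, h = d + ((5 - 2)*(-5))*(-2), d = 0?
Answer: -422820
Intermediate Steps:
h = 30 (h = 0 + ((5 - 2)*(-5))*(-2) = 0 + (3*(-5))*(-2) = 0 - 15*(-2) = 0 + 30 = 30)
U(m) = 30*m
-27*U(9)*58 = -810*9*58 = -27*270*58 = -7290*58 = -422820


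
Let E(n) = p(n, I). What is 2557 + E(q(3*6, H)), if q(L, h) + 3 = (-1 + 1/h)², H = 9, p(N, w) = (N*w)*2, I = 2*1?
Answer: 206401/81 ≈ 2548.2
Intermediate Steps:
I = 2
p(N, w) = 2*N*w
q(L, h) = -3 + (-1 + 1/h)²
E(n) = 4*n (E(n) = 2*n*2 = 4*n)
2557 + E(q(3*6, H)) = 2557 + 4*(-3 + (-1 + 9)²/9²) = 2557 + 4*(-3 + (1/81)*8²) = 2557 + 4*(-3 + (1/81)*64) = 2557 + 4*(-3 + 64/81) = 2557 + 4*(-179/81) = 2557 - 716/81 = 206401/81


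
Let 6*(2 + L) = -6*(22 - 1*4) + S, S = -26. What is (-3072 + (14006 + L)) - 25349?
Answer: -43318/3 ≈ -14439.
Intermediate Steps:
L = -73/3 (L = -2 + (-6*(22 - 1*4) - 26)/6 = -2 + (-6*(22 - 4) - 26)/6 = -2 + (-6*18 - 26)/6 = -2 + (-108 - 26)/6 = -2 + (⅙)*(-134) = -2 - 67/3 = -73/3 ≈ -24.333)
(-3072 + (14006 + L)) - 25349 = (-3072 + (14006 - 73/3)) - 25349 = (-3072 + 41945/3) - 25349 = 32729/3 - 25349 = -43318/3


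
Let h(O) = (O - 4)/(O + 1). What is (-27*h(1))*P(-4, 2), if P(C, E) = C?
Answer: -162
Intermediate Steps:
h(O) = (-4 + O)/(1 + O)
(-27*h(1))*P(-4, 2) = -27*(-4 + 1)/(1 + 1)*(-4) = -27*(-3)/2*(-4) = -27*(-3/2)*(-4) = (81/2)*(-4) = -162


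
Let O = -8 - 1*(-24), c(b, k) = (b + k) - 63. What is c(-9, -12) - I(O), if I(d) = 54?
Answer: -138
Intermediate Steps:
c(b, k) = -63 + b + k
O = 16 (O = -8 + 24 = 16)
c(-9, -12) - I(O) = (-63 - 9 - 12) - 1*54 = -84 - 54 = -138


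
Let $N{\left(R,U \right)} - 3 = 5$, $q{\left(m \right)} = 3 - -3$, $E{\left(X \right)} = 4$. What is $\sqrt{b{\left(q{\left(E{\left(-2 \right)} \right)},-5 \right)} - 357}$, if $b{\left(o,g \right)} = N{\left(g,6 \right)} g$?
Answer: $i \sqrt{397} \approx 19.925 i$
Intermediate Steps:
$q{\left(m \right)} = 6$ ($q{\left(m \right)} = 3 + 3 = 6$)
$N{\left(R,U \right)} = 8$ ($N{\left(R,U \right)} = 3 + 5 = 8$)
$b{\left(o,g \right)} = 8 g$
$\sqrt{b{\left(q{\left(E{\left(-2 \right)} \right)},-5 \right)} - 357} = \sqrt{8 \left(-5\right) - 357} = \sqrt{-40 - 357} = \sqrt{-397} = i \sqrt{397}$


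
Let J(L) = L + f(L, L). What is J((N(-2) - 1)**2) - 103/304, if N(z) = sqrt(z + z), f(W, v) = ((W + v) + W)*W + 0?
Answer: -7399/304 + 68*I ≈ -24.339 + 68.0*I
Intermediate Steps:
f(W, v) = W*(v + 2*W) (f(W, v) = (v + 2*W)*W + 0 = W*(v + 2*W) + 0 = W*(v + 2*W))
N(z) = sqrt(2)*sqrt(z) (N(z) = sqrt(2*z) = sqrt(2)*sqrt(z))
J(L) = L + 3*L**2 (J(L) = L + L*(L + 2*L) = L + L*(3*L) = L + 3*L**2)
J((N(-2) - 1)**2) - 103/304 = (sqrt(2)*sqrt(-2) - 1)**2*(1 + 3*(sqrt(2)*sqrt(-2) - 1)**2) - 103/304 = (sqrt(2)*(I*sqrt(2)) - 1)**2*(1 + 3*(sqrt(2)*(I*sqrt(2)) - 1)**2) - 103/304 = (2*I - 1)**2*(1 + 3*(2*I - 1)**2) - 1*103/304 = (-1 + 2*I)**2*(1 + 3*(-1 + 2*I)**2) - 103/304 = -103/304 + (-1 + 2*I)**2*(1 + 3*(-1 + 2*I)**2)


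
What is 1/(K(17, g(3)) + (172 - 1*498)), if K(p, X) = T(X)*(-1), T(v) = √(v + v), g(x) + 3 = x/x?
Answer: -163/53140 + I/53140 ≈ -0.0030674 + 1.8818e-5*I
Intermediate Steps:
g(x) = -2 (g(x) = -3 + x/x = -3 + 1 = -2)
T(v) = √2*√v (T(v) = √(2*v) = √2*√v)
K(p, X) = -√2*√X (K(p, X) = (√2*√X)*(-1) = -√2*√X)
1/(K(17, g(3)) + (172 - 1*498)) = 1/(-√2*√(-2) + (172 - 1*498)) = 1/(-√2*I*√2 + (172 - 498)) = 1/(-2*I - 326) = 1/(-326 - 2*I) = (-326 + 2*I)/106280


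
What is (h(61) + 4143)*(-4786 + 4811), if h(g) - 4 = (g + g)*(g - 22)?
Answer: 222625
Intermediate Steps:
h(g) = 4 + 2*g*(-22 + g) (h(g) = 4 + (g + g)*(g - 22) = 4 + (2*g)*(-22 + g) = 4 + 2*g*(-22 + g))
(h(61) + 4143)*(-4786 + 4811) = ((4 - 44*61 + 2*61²) + 4143)*(-4786 + 4811) = ((4 - 2684 + 2*3721) + 4143)*25 = ((4 - 2684 + 7442) + 4143)*25 = (4762 + 4143)*25 = 8905*25 = 222625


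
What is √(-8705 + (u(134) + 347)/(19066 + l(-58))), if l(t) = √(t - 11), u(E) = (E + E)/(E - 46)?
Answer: √22*√((-3651321959 - 191510*I*√69)/(19066 + I*√69))/22 ≈ 4.2866e-8 - 93.301*I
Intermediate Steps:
u(E) = 2*E/(-46 + E) (u(E) = (2*E)/(-46 + E) = 2*E/(-46 + E))
l(t) = √(-11 + t)
√(-8705 + (u(134) + 347)/(19066 + l(-58))) = √(-8705 + (2*134/(-46 + 134) + 347)/(19066 + √(-11 - 58))) = √(-8705 + (2*134/88 + 347)/(19066 + √(-69))) = √(-8705 + (2*134*(1/88) + 347)/(19066 + I*√69)) = √(-8705 + (67/22 + 347)/(19066 + I*√69)) = √(-8705 + 7701/(22*(19066 + I*√69)))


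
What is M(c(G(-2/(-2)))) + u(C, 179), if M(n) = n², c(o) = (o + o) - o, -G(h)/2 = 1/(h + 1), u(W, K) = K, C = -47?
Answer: 180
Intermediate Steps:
G(h) = -2/(1 + h) (G(h) = -2/(h + 1) = -2/(1 + h))
c(o) = o (c(o) = 2*o - o = o)
M(c(G(-2/(-2)))) + u(C, 179) = (-2/(1 - 2/(-2)))² + 179 = (-2/(1 - 2*(-½)))² + 179 = (-2/(1 + 1))² + 179 = (-2/2)² + 179 = (-2*½)² + 179 = (-1)² + 179 = 1 + 179 = 180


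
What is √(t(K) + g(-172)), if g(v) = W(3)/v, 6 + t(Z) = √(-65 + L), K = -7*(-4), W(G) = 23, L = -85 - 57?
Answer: √(-45365 + 22188*I*√23)/86 ≈ 2.1802 + 3.2996*I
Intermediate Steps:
L = -142
K = 28
t(Z) = -6 + 3*I*√23 (t(Z) = -6 + √(-65 - 142) = -6 + √(-207) = -6 + 3*I*√23)
g(v) = 23/v
√(t(K) + g(-172)) = √((-6 + 3*I*√23) + 23/(-172)) = √((-6 + 3*I*√23) + 23*(-1/172)) = √((-6 + 3*I*√23) - 23/172) = √(-1055/172 + 3*I*√23)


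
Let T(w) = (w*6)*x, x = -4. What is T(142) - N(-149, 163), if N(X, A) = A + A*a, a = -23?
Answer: 178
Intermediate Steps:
T(w) = -24*w (T(w) = (w*6)*(-4) = (6*w)*(-4) = -24*w)
N(X, A) = -22*A (N(X, A) = A + A*(-23) = A - 23*A = -22*A)
T(142) - N(-149, 163) = -24*142 - (-22)*163 = -3408 - 1*(-3586) = -3408 + 3586 = 178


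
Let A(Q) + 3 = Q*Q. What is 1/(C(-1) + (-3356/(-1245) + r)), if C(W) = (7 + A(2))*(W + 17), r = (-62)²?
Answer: 1245/4948496 ≈ 0.00025159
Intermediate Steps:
A(Q) = -3 + Q² (A(Q) = -3 + Q*Q = -3 + Q²)
r = 3844
C(W) = 136 + 8*W (C(W) = (7 + (-3 + 2²))*(W + 17) = (7 + (-3 + 4))*(17 + W) = (7 + 1)*(17 + W) = 8*(17 + W) = 136 + 8*W)
1/(C(-1) + (-3356/(-1245) + r)) = 1/((136 + 8*(-1)) + (-3356/(-1245) + 3844)) = 1/((136 - 8) + (-3356*(-1/1245) + 3844)) = 1/(128 + (3356/1245 + 3844)) = 1/(128 + 4789136/1245) = 1/(4948496/1245) = 1245/4948496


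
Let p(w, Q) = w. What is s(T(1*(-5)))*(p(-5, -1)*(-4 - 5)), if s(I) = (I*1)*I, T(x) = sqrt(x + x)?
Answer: -450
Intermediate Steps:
T(x) = sqrt(2)*sqrt(x) (T(x) = sqrt(2*x) = sqrt(2)*sqrt(x))
s(I) = I**2 (s(I) = I*I = I**2)
s(T(1*(-5)))*(p(-5, -1)*(-4 - 5)) = (sqrt(2)*sqrt(1*(-5)))**2*(-5*(-4 - 5)) = (sqrt(2)*sqrt(-5))**2*(-5*(-9)) = (sqrt(2)*(I*sqrt(5)))**2*45 = (I*sqrt(10))**2*45 = -10*45 = -450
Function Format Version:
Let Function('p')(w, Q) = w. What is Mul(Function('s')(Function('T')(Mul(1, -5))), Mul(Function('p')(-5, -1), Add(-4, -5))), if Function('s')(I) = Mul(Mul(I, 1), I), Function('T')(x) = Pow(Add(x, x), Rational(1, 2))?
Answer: -450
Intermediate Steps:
Function('T')(x) = Mul(Pow(2, Rational(1, 2)), Pow(x, Rational(1, 2))) (Function('T')(x) = Pow(Mul(2, x), Rational(1, 2)) = Mul(Pow(2, Rational(1, 2)), Pow(x, Rational(1, 2))))
Function('s')(I) = Pow(I, 2) (Function('s')(I) = Mul(I, I) = Pow(I, 2))
Mul(Function('s')(Function('T')(Mul(1, -5))), Mul(Function('p')(-5, -1), Add(-4, -5))) = Mul(Pow(Mul(Pow(2, Rational(1, 2)), Pow(Mul(1, -5), Rational(1, 2))), 2), Mul(-5, Add(-4, -5))) = Mul(Pow(Mul(Pow(2, Rational(1, 2)), Pow(-5, Rational(1, 2))), 2), Mul(-5, -9)) = Mul(Pow(Mul(Pow(2, Rational(1, 2)), Mul(I, Pow(5, Rational(1, 2)))), 2), 45) = Mul(Pow(Mul(I, Pow(10, Rational(1, 2))), 2), 45) = Mul(-10, 45) = -450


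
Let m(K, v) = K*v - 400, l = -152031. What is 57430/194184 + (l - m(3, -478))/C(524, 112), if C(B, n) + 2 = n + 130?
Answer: -1214669627/1941840 ≈ -625.53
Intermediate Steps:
m(K, v) = -400 + K*v
C(B, n) = 128 + n (C(B, n) = -2 + (n + 130) = -2 + (130 + n) = 128 + n)
57430/194184 + (l - m(3, -478))/C(524, 112) = 57430/194184 + (-152031 - (-400 + 3*(-478)))/(128 + 112) = 57430*(1/194184) + (-152031 - (-400 - 1434))/240 = 28715/97092 + (-152031 - 1*(-1834))*(1/240) = 28715/97092 + (-152031 + 1834)*(1/240) = 28715/97092 - 150197*1/240 = 28715/97092 - 150197/240 = -1214669627/1941840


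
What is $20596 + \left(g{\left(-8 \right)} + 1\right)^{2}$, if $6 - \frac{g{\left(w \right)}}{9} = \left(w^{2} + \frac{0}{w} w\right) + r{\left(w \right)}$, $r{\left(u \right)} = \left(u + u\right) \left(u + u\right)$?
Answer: $8001221$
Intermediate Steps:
$r{\left(u \right)} = 4 u^{2}$ ($r{\left(u \right)} = 2 u 2 u = 4 u^{2}$)
$g{\left(w \right)} = 54 - 45 w^{2}$ ($g{\left(w \right)} = 54 - 9 \left(\left(w^{2} + \frac{0}{w} w\right) + 4 w^{2}\right) = 54 - 9 \left(\left(w^{2} + 0 w\right) + 4 w^{2}\right) = 54 - 9 \left(\left(w^{2} + 0\right) + 4 w^{2}\right) = 54 - 9 \left(w^{2} + 4 w^{2}\right) = 54 - 9 \cdot 5 w^{2} = 54 - 45 w^{2}$)
$20596 + \left(g{\left(-8 \right)} + 1\right)^{2} = 20596 + \left(\left(54 - 45 \left(-8\right)^{2}\right) + 1\right)^{2} = 20596 + \left(\left(54 - 2880\right) + 1\right)^{2} = 20596 + \left(-2826 + 1\right)^{2} = 20596 + \left(-2825\right)^{2} = 20596 + 7980625 = 8001221$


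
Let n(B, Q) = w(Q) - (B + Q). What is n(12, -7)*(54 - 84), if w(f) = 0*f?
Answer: 150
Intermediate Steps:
w(f) = 0
n(B, Q) = -B - Q (n(B, Q) = 0 - (B + Q) = 0 + (-B - Q) = -B - Q)
n(12, -7)*(54 - 84) = (-1*12 - 1*(-7))*(54 - 84) = (-12 + 7)*(-30) = -5*(-30) = 150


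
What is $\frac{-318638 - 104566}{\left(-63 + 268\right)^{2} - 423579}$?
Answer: $\frac{211602}{190777} \approx 1.1092$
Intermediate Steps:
$\frac{-318638 - 104566}{\left(-63 + 268\right)^{2} - 423579} = - \frac{423204}{205^{2} - 423579} = - \frac{423204}{42025 - 423579} = - \frac{423204}{-381554} = \left(-423204\right) \left(- \frac{1}{381554}\right) = \frac{211602}{190777}$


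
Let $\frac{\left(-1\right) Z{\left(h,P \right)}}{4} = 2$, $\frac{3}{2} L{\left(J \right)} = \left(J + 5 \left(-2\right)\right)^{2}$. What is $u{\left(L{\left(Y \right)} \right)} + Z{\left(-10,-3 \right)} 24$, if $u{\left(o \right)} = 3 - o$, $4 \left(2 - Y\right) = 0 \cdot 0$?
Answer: $- \frac{695}{3} \approx -231.67$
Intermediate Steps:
$Y = 2$ ($Y = 2 - \frac{0 \cdot 0}{4} = 2 - 0 = 2 + 0 = 2$)
$L{\left(J \right)} = \frac{2 \left(-10 + J\right)^{2}}{3}$ ($L{\left(J \right)} = \frac{2 \left(J + 5 \left(-2\right)\right)^{2}}{3} = \frac{2 \left(J - 10\right)^{2}}{3} = \frac{2 \left(-10 + J\right)^{2}}{3}$)
$Z{\left(h,P \right)} = -8$ ($Z{\left(h,P \right)} = \left(-4\right) 2 = -8$)
$u{\left(L{\left(Y \right)} \right)} + Z{\left(-10,-3 \right)} 24 = \left(3 - \frac{2 \left(-10 + 2\right)^{2}}{3}\right) - 192 = \left(3 - \frac{2 \left(-8\right)^{2}}{3}\right) - 192 = \left(3 - \frac{2}{3} \cdot 64\right) - 192 = \left(3 - \frac{128}{3}\right) - 192 = - \frac{119}{3} - 192 = - \frac{695}{3}$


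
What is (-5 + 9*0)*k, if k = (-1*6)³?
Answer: 1080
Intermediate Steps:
k = -216 (k = (-6)³ = -216)
(-5 + 9*0)*k = (-5 + 9*0)*(-216) = (-5 + 0)*(-216) = -5*(-216) = 1080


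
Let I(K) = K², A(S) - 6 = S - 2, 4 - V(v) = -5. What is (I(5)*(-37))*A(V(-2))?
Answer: -12025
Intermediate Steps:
V(v) = 9 (V(v) = 4 - 1*(-5) = 4 + 5 = 9)
A(S) = 4 + S (A(S) = 6 + (S - 2) = 6 + (-2 + S) = 4 + S)
(I(5)*(-37))*A(V(-2)) = (5²*(-37))*(4 + 9) = (25*(-37))*13 = -925*13 = -12025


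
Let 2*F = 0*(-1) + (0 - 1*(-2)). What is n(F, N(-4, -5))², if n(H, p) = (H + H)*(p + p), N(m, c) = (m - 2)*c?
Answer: 14400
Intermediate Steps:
F = 1 (F = (0*(-1) + (0 - 1*(-2)))/2 = (0 + (0 + 2))/2 = (0 + 2)/2 = (½)*2 = 1)
N(m, c) = c*(-2 + m) (N(m, c) = (-2 + m)*c = c*(-2 + m))
n(H, p) = 4*H*p (n(H, p) = (2*H)*(2*p) = 4*H*p)
n(F, N(-4, -5))² = (4*1*(-5*(-2 - 4)))² = (4*1*(-5*(-6)))² = (4*1*30)² = 120² = 14400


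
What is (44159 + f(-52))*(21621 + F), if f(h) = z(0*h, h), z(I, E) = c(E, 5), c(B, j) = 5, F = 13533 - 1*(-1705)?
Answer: 1627840876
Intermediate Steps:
F = 15238 (F = 13533 + 1705 = 15238)
z(I, E) = 5
f(h) = 5
(44159 + f(-52))*(21621 + F) = (44159 + 5)*(21621 + 15238) = 44164*36859 = 1627840876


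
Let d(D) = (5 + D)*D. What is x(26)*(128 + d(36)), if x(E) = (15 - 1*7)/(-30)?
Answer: -6416/15 ≈ -427.73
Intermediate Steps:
x(E) = -4/15 (x(E) = (15 - 7)*(-1/30) = 8*(-1/30) = -4/15)
d(D) = D*(5 + D)
x(26)*(128 + d(36)) = -4*(128 + 36*(5 + 36))/15 = -4*(128 + 36*41)/15 = -4*(128 + 1476)/15 = -4/15*1604 = -6416/15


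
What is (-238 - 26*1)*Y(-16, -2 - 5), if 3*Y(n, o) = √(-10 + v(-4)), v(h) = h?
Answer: -88*I*√14 ≈ -329.27*I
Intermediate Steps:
Y(n, o) = I*√14/3 (Y(n, o) = √(-10 - 4)/3 = √(-14)/3 = (I*√14)/3 = I*√14/3)
(-238 - 26*1)*Y(-16, -2 - 5) = (-238 - 26*1)*(I*√14/3) = (-238 - 26)*(I*√14/3) = -88*I*√14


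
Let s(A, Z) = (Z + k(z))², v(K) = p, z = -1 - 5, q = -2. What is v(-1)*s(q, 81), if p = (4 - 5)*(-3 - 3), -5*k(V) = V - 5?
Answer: 1038336/25 ≈ 41533.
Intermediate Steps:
z = -6
k(V) = 1 - V/5 (k(V) = -(V - 5)/5 = -(-5 + V)/5 = 1 - V/5)
p = 6 (p = -1*(-6) = 6)
v(K) = 6
s(A, Z) = (11/5 + Z)² (s(A, Z) = (Z + (1 - ⅕*(-6)))² = (Z + (1 + 6/5))² = (Z + 11/5)² = (11/5 + Z)²)
v(-1)*s(q, 81) = 6*((11 + 5*81)²/25) = 6*((11 + 405)²/25) = 6*((1/25)*416²) = 6*((1/25)*173056) = 6*(173056/25) = 1038336/25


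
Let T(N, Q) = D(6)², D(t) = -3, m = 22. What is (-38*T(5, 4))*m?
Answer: -7524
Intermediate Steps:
T(N, Q) = 9 (T(N, Q) = (-3)² = 9)
(-38*T(5, 4))*m = -38*9*22 = -342*22 = -7524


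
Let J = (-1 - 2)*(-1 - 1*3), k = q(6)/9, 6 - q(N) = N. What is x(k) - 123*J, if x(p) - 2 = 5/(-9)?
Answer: -13271/9 ≈ -1474.6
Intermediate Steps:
q(N) = 6 - N
k = 0 (k = (6 - 1*6)/9 = (6 - 6)*(⅑) = 0*(⅑) = 0)
J = 12 (J = -3*(-1 - 3) = -3*(-4) = 12)
x(p) = 13/9 (x(p) = 2 + 5/(-9) = 2 + 5*(-⅑) = 2 - 5/9 = 13/9)
x(k) - 123*J = 13/9 - 123*12 = 13/9 - 1476 = -13271/9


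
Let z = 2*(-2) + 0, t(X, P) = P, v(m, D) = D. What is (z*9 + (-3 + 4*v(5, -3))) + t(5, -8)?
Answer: -59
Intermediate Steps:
z = -4 (z = -4 + 0 = -4)
(z*9 + (-3 + 4*v(5, -3))) + t(5, -8) = (-4*9 + (-3 + 4*(-3))) - 8 = (-36 + (-3 - 12)) - 8 = (-36 - 15) - 8 = -51 - 8 = -59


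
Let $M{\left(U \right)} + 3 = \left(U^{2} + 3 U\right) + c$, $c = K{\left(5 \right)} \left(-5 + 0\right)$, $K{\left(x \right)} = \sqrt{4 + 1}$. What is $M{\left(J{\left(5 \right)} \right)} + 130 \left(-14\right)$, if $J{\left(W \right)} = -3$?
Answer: $-1823 - 5 \sqrt{5} \approx -1834.2$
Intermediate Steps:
$K{\left(x \right)} = \sqrt{5}$
$c = - 5 \sqrt{5}$ ($c = \sqrt{5} \left(-5 + 0\right) = \sqrt{5} \left(-5\right) = - 5 \sqrt{5} \approx -11.18$)
$M{\left(U \right)} = -3 + U^{2} - 5 \sqrt{5} + 3 U$ ($M{\left(U \right)} = -3 - \left(- U^{2} - 3 U + 5 \sqrt{5}\right) = -3 + \left(U^{2} - 5 \sqrt{5} + 3 U\right) = -3 + U^{2} - 5 \sqrt{5} + 3 U$)
$M{\left(J{\left(5 \right)} \right)} + 130 \left(-14\right) = \left(-3 + \left(-3\right)^{2} - 5 \sqrt{5} + 3 \left(-3\right)\right) + 130 \left(-14\right) = \left(-3 + 9 - 5 \sqrt{5} - 9\right) - 1820 = \left(-3 - 5 \sqrt{5}\right) - 1820 = -1823 - 5 \sqrt{5}$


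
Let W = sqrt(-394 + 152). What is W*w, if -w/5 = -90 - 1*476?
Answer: 31130*I*sqrt(2) ≈ 44025.0*I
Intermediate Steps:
W = 11*I*sqrt(2) (W = sqrt(-242) = 11*I*sqrt(2) ≈ 15.556*I)
w = 2830 (w = -5*(-90 - 1*476) = -5*(-90 - 476) = -5*(-566) = 2830)
W*w = (11*I*sqrt(2))*2830 = 31130*I*sqrt(2)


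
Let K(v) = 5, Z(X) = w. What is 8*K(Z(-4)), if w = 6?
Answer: 40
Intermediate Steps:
Z(X) = 6
8*K(Z(-4)) = 8*5 = 40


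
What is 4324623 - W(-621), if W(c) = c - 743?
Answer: 4325987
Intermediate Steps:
W(c) = -743 + c
4324623 - W(-621) = 4324623 - (-743 - 621) = 4324623 - 1*(-1364) = 4324623 + 1364 = 4325987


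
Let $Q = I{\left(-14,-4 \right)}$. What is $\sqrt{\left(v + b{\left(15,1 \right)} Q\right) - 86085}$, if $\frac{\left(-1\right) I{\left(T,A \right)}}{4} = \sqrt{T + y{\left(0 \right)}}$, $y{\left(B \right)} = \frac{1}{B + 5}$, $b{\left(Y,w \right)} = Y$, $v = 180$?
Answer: $\sqrt{-85905 - 12 i \sqrt{345}} \approx 0.38 - 293.1 i$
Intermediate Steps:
$y{\left(B \right)} = \frac{1}{5 + B}$
$I{\left(T,A \right)} = - 4 \sqrt{\frac{1}{5} + T}$ ($I{\left(T,A \right)} = - 4 \sqrt{T + \frac{1}{5 + 0}} = - 4 \sqrt{T + \frac{1}{5}} = - 4 \sqrt{\frac{1}{5} + T}$)
$Q = - \frac{4 i \sqrt{345}}{5}$ ($Q = - \frac{4 \sqrt{5 + 25 \left(-14\right)}}{5} = - \frac{4 \sqrt{5 - 350}}{5} = - \frac{4 \sqrt{-345}}{5} = - \frac{4 i \sqrt{345}}{5} \approx - 14.859 i$)
$\sqrt{\left(v + b{\left(15,1 \right)} Q\right) - 86085} = \sqrt{\left(180 + 15 \left(- \frac{4 i \sqrt{345}}{5}\right)\right) - 86085} = \sqrt{\left(180 - 12 i \sqrt{345}\right) - 86085} = \sqrt{-85905 - 12 i \sqrt{345}}$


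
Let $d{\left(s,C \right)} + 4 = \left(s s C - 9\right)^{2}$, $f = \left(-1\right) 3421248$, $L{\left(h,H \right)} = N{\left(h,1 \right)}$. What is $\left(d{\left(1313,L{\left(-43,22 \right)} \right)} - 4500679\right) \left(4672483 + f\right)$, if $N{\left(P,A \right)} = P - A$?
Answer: $7199515054516193047370$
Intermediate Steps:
$L{\left(h,H \right)} = -1 + h$ ($L{\left(h,H \right)} = h - 1 = -1 + h$)
$f = -3421248$
$d{\left(s,C \right)} = -4 + \left(-9 + C s^{2}\right)^{2}$ ($d{\left(s,C \right)} = -4 + \left(s s C - 9\right)^{2} = -4 + \left(s^{2} C - 9\right)^{2} = -4 + \left(C s^{2} - 9\right)^{2} = -4 + \left(-9 + C s^{2}\right)^{2}$)
$\left(d{\left(1313,L{\left(-43,22 \right)} \right)} - 4500679\right) \left(4672483 + f\right) = \left(\left(-4 + \left(-9 + \left(-1 - 43\right) 1313^{2}\right)^{2}\right) - 4500679\right) \left(4672483 - 3421248\right) = \left(\left(-4 + \left(-9 - 75854636\right)^{2}\right) - 4500679\right) 1251235 = \left(\left(-4 + \left(-75854645\right)^{2}\right) - 4500679\right) 1251235 = \left(\left(-4 + 5753927168076025\right) - 4500679\right) 1251235 = \left(5753927168076021 - 4500679\right) 1251235 = 5753927163575342 \cdot 1251235 = 7199515054516193047370$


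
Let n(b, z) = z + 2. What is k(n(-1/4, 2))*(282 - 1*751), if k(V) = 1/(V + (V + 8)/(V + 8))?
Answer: -469/5 ≈ -93.800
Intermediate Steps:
n(b, z) = 2 + z
k(V) = 1/(1 + V) (k(V) = 1/(V + (8 + V)/(8 + V)) = 1/(V + 1) = 1/(1 + V))
k(n(-1/4, 2))*(282 - 1*751) = (282 - 1*751)/(1 + (2 + 2)) = (282 - 751)/(1 + 4) = -469/5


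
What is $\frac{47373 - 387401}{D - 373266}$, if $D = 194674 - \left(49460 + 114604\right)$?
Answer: $\frac{85007}{85664} \approx 0.99233$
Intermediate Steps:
$D = 30610$ ($D = 194674 - 164064 = 30610$)
$\frac{47373 - 387401}{D - 373266} = \frac{47373 - 387401}{30610 - 373266} = - \frac{340028}{-342656} = \left(-340028\right) \left(- \frac{1}{342656}\right) = \frac{85007}{85664}$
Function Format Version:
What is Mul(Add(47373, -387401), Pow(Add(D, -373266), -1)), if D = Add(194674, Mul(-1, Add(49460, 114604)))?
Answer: Rational(85007, 85664) ≈ 0.99233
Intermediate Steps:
D = 30610 (D = Add(194674, Mul(-1, 164064)) = Add(194674, -164064) = 30610)
Mul(Add(47373, -387401), Pow(Add(D, -373266), -1)) = Mul(Add(47373, -387401), Pow(Add(30610, -373266), -1)) = Mul(-340028, Pow(-342656, -1)) = Mul(-340028, Rational(-1, 342656)) = Rational(85007, 85664)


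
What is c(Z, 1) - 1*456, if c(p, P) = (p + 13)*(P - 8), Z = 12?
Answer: -631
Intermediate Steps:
c(p, P) = (-8 + P)*(13 + p) (c(p, P) = (13 + p)*(-8 + P) = (-8 + P)*(13 + p))
c(Z, 1) - 1*456 = (-104 - 8*12 + 13*1 + 1*12) - 1*456 = (-104 - 96 + 13 + 12) - 456 = -175 - 456 = -631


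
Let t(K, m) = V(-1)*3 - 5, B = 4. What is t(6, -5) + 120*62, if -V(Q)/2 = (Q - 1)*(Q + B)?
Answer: 7471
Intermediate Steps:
V(Q) = -2*(-1 + Q)*(4 + Q) (V(Q) = -2*(Q - 1)*(Q + 4) = -2*(-1 + Q)*(4 + Q))
t(K, m) = 31 (t(K, m) = (8 - 6*(-1) - 2*(-1)²)*3 - 5 = (8 + 6 - 2*1)*3 - 5 = (8 + 6 - 2)*3 - 5 = 12*3 - 5 = 36 - 5 = 31)
t(6, -5) + 120*62 = 31 + 120*62 = 31 + 7440 = 7471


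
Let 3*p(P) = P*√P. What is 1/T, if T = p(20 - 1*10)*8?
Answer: 3*√10/800 ≈ 0.011859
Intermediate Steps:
p(P) = P^(3/2)/3 (p(P) = (P*√P)/3 = P^(3/2)/3)
T = 80*√10/3 (T = ((20 - 1*10)^(3/2)/3)*8 = ((20 - 10)^(3/2)/3)*8 = (10^(3/2)/3)*8 = ((10*√10)/3)*8 = (10*√10/3)*8 = 80*√10/3 ≈ 84.327)
1/T = 1/(80*√10/3) = 3*√10/800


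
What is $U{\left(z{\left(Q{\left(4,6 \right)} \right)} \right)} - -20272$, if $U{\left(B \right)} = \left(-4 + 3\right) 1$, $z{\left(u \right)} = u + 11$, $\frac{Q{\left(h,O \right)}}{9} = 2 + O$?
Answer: $20271$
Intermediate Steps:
$Q{\left(h,O \right)} = 18 + 9 O$ ($Q{\left(h,O \right)} = 9 \left(2 + O\right) = 18 + 9 O$)
$z{\left(u \right)} = 11 + u$
$U{\left(B \right)} = -1$ ($U{\left(B \right)} = \left(-1\right) 1 = -1$)
$U{\left(z{\left(Q{\left(4,6 \right)} \right)} \right)} - -20272 = -1 - -20272 = -1 + 20272 = 20271$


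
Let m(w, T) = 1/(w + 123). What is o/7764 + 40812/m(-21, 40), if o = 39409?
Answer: 32320204945/7764 ≈ 4.1628e+6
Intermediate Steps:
m(w, T) = 1/(123 + w)
o/7764 + 40812/m(-21, 40) = 39409/7764 + 40812/(1/(123 - 21)) = 39409*(1/7764) + 40812/(1/102) = 39409/7764 + 40812/(1/102) = 39409/7764 + 40812*102 = 39409/7764 + 4162824 = 32320204945/7764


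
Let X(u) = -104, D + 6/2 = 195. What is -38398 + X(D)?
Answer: -38502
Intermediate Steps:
D = 192 (D = -3 + 195 = 192)
-38398 + X(D) = -38398 - 104 = -38502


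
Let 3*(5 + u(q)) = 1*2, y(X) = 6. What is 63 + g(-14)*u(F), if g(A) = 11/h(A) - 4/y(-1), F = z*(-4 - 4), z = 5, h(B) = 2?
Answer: 757/18 ≈ 42.056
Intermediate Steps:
F = -40 (F = 5*(-4 - 4) = 5*(-8) = -40)
u(q) = -13/3 (u(q) = -5 + (1*2)/3 = -5 + (⅓)*2 = -5 + ⅔ = -13/3)
g(A) = 29/6 (g(A) = 11/2 - 4/6 = 11*(½) - 4*⅙ = 11/2 - ⅔ = 29/6)
63 + g(-14)*u(F) = 63 + (29/6)*(-13/3) = 63 - 377/18 = 757/18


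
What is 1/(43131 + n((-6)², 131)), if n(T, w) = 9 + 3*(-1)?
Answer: 1/43137 ≈ 2.3182e-5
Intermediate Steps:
n(T, w) = 6 (n(T, w) = 9 - 3 = 6)
1/(43131 + n((-6)², 131)) = 1/(43131 + 6) = 1/43137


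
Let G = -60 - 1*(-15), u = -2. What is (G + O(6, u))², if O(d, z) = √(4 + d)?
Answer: (45 - √10)² ≈ 1750.4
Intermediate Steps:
G = -45 (G = -60 + 15 = -45)
(G + O(6, u))² = (-45 + √(4 + 6))² = (-45 + √10)²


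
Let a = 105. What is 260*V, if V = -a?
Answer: -27300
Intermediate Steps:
V = -105 (V = -1*105 = -105)
260*V = 260*(-105) = -27300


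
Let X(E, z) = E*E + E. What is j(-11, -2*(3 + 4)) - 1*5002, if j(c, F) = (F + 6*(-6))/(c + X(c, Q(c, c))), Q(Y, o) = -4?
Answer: -495248/99 ≈ -5002.5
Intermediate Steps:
X(E, z) = E + E² (X(E, z) = E² + E = E + E²)
j(c, F) = (-36 + F)/(c + c*(1 + c)) (j(c, F) = (F + 6*(-6))/(c + c*(1 + c)) = (F - 36)/(c + c*(1 + c)) = (-36 + F)/(c + c*(1 + c)))
j(-11, -2*(3 + 4)) - 1*5002 = (-36 - 2*(3 + 4))/((-11)*(2 - 11)) - 1*5002 = -1/11*(-36 - 2*7)/(-9) - 5002 = -1/11*(-⅑)*(-36 - 14) - 5002 = -1/11*(-⅑)*(-50) - 5002 = -50/99 - 5002 = -495248/99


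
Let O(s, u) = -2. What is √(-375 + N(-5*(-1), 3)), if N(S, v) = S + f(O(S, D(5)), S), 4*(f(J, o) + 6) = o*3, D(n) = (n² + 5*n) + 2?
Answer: I*√1489/2 ≈ 19.294*I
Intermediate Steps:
D(n) = 2 + n² + 5*n
f(J, o) = -6 + 3*o/4 (f(J, o) = -6 + (o*3)/4 = -6 + (3*o)/4 = -6 + 3*o/4)
N(S, v) = -6 + 7*S/4 (N(S, v) = S + (-6 + 3*S/4) = -6 + 7*S/4)
√(-375 + N(-5*(-1), 3)) = √(-375 + (-6 + 7*(-5*(-1))/4)) = √(-375 + (-6 + (7/4)*5)) = √(-375 + (-6 + 35/4)) = √(-375 + 11/4) = √(-1489/4) = I*√1489/2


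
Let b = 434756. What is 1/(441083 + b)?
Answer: 1/875839 ≈ 1.1418e-6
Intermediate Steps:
1/(441083 + b) = 1/(441083 + 434756) = 1/875839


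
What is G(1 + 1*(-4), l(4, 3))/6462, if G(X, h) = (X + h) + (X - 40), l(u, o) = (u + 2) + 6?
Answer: -17/3231 ≈ -0.0052615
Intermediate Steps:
l(u, o) = 8 + u (l(u, o) = (2 + u) + 6 = 8 + u)
G(X, h) = -40 + h + 2*X (G(X, h) = (X + h) + (-40 + X) = -40 + h + 2*X)
G(1 + 1*(-4), l(4, 3))/6462 = (-40 + (8 + 4) + 2*(1 + 1*(-4)))/6462 = (-40 + 12 + 2*(1 - 4))*(1/6462) = (-40 + 12 + 2*(-3))*(1/6462) = (-40 + 12 - 6)*(1/6462) = -34*1/6462 = -17/3231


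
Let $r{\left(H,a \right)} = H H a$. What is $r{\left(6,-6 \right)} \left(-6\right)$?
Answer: $1296$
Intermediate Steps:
$r{\left(H,a \right)} = a H^{2}$ ($r{\left(H,a \right)} = H^{2} a = a H^{2}$)
$r{\left(6,-6 \right)} \left(-6\right) = - 6 \cdot 6^{2} \left(-6\right) = \left(-6\right) 36 \left(-6\right) = \left(-216\right) \left(-6\right) = 1296$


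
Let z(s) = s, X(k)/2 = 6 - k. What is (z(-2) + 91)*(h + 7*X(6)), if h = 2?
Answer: 178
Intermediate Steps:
X(k) = 12 - 2*k (X(k) = 2*(6 - k) = 12 - 2*k)
(z(-2) + 91)*(h + 7*X(6)) = (-2 + 91)*(2 + 7*(12 - 2*6)) = 89*(2 + 7*(12 - 12)) = 89*(2 + 7*0) = 89*(2 + 0) = 89*2 = 178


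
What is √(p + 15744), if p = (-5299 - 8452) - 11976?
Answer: I*√9983 ≈ 99.915*I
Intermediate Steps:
p = -25727 (p = -13751 - 11976 = -25727)
√(p + 15744) = √(-25727 + 15744) = √(-9983) = I*√9983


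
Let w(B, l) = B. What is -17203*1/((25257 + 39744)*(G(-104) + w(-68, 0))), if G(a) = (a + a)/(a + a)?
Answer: 17203/4355067 ≈ 0.0039501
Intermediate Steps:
G(a) = 1 (G(a) = (2*a)/((2*a)) = (2*a)*(1/(2*a)) = 1)
-17203*1/((25257 + 39744)*(G(-104) + w(-68, 0))) = -17203*1/((1 - 68)*(25257 + 39744)) = -17203/((-67*65001)) = -17203/(-4355067) = -17203*(-1/4355067) = 17203/4355067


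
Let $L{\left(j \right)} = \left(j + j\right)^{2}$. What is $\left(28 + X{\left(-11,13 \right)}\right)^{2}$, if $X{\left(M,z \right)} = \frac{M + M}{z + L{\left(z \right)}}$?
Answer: $\frac{371332900}{474721} \approx 782.21$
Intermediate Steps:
$L{\left(j \right)} = 4 j^{2}$ ($L{\left(j \right)} = \left(2 j\right)^{2} = 4 j^{2}$)
$X{\left(M,z \right)} = \frac{2 M}{z + 4 z^{2}}$ ($X{\left(M,z \right)} = \frac{M + M}{z + 4 z^{2}} = \frac{2 M}{z + 4 z^{2}}$)
$\left(28 + X{\left(-11,13 \right)}\right)^{2} = \left(28 + 2 \left(-11\right) \frac{1}{13} \frac{1}{1 + 4 \cdot 13}\right)^{2} = \left(28 + 2 \left(-11\right) \frac{1}{13} \frac{1}{1 + 52}\right)^{2} = \left(28 + 2 \left(-11\right) \frac{1}{13} \cdot \frac{1}{53}\right)^{2} = \left(28 - \frac{22}{689}\right)^{2} = \left(\frac{19270}{689}\right)^{2} = \frac{371332900}{474721}$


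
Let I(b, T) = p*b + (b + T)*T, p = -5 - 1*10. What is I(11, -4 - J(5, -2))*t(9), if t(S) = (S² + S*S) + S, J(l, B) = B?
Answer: -31293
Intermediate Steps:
p = -15 (p = -5 - 10 = -15)
I(b, T) = -15*b + T*(T + b) (I(b, T) = -15*b + (b + T)*T = -15*b + (T + b)*T = -15*b + T*(T + b))
t(S) = S + 2*S² (t(S) = (S² + S²) + S = 2*S² + S = S + 2*S²)
I(11, -4 - J(5, -2))*t(9) = ((-4 - 1*(-2))² - 15*11 + (-4 - 1*(-2))*11)*(9*(1 + 2*9)) = ((-4 + 2)² - 165 + (-4 + 2)*11)*(9*(1 + 18)) = ((-2)² - 165 - 2*11)*(9*19) = (4 - 165 - 22)*171 = -183*171 = -31293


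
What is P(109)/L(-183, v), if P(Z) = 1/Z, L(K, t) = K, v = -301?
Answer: -1/19947 ≈ -5.0133e-5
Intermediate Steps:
P(109)/L(-183, v) = 1/(109*(-183)) = (1/109)*(-1/183) = -1/19947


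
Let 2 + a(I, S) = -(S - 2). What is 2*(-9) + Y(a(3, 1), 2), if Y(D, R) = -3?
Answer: -21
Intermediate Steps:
a(I, S) = -S (a(I, S) = -2 - (S - 2) = -2 - (-2 + S) = -2 + (2 - S) = -S)
2*(-9) + Y(a(3, 1), 2) = 2*(-9) - 3 = -18 - 3 = -21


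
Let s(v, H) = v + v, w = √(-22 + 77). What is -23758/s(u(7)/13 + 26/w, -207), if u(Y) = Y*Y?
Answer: -416180765/17811 + 52196326*√55/17811 ≈ -1632.8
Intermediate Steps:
w = √55 ≈ 7.4162
u(Y) = Y²
s(v, H) = 2*v
-23758/s(u(7)/13 + 26/w, -207) = -23758*1/(2*(7²/13 + 26/(√55))) = -23758*1/(2*(49*(1/13) + 26*(√55/55))) = -23758*1/(2*(49/13 + 26*√55/55)) = -23758/(98/13 + 52*√55/55)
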